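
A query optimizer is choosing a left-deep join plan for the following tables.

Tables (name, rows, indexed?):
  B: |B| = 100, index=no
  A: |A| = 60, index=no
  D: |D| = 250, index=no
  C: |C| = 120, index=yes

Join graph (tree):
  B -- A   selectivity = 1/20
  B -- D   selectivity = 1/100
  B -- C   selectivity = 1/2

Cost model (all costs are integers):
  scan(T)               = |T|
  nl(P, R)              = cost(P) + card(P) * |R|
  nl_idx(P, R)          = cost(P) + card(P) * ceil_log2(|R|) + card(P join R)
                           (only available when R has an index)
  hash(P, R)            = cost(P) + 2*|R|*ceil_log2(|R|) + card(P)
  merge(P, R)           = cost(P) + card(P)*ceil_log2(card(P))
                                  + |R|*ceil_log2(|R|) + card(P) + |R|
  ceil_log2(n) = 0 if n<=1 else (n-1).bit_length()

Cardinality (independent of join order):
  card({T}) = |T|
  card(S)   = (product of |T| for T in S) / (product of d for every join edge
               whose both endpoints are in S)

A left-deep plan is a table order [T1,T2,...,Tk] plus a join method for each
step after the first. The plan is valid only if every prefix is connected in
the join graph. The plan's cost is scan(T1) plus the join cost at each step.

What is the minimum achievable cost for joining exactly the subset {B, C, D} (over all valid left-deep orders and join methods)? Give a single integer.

3830

Selinger DP over subsets of {B,C,D}:
  {B}: scan cost=100, card=100
  {D}: scan cost=250, card=250
  {C}: scan cost=120, card=120
  {BD}: card=250; try (B,hash)→1900, (D,merge)→3150, (B,merge)→3300, (D,hash)→4200, (D,nl)→25100, (B,nl)→25250; best=1900 via (B,hash)
  {BC}: card=6000; try (B,hash)→1640, (C,merge)→1860, (C,hash)→1880, (B,merge)→1880, (C,nl_idx)→6800, (C,nl)→12100 …(+1); best=1640 via (B,hash)
  {BCD}: card=15000; try (C,hash)→3830, (C,merge)→5110, (D,hash)→11640, (C,nl_idx)→18650, (C,nl)→31900, (D,merge)→87890 …(+1); best=3830 via (C,hash)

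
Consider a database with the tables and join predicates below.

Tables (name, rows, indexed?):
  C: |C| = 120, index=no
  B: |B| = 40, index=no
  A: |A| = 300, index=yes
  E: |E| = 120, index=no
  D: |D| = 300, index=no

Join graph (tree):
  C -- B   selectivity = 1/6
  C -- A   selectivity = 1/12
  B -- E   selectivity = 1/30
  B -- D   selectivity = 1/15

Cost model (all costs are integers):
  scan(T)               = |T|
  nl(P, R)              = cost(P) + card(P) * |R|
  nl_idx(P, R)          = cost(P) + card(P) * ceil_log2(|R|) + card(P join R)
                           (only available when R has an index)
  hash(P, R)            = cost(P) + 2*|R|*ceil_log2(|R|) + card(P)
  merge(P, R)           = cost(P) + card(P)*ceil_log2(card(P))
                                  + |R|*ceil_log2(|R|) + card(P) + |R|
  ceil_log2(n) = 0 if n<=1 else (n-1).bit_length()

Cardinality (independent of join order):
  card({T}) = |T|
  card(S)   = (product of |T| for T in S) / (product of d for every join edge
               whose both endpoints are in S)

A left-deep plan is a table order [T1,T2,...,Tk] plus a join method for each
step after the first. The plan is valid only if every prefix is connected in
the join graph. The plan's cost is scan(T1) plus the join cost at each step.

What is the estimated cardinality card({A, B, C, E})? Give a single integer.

Tables in S: A(300), B(40), C(120), E(120)
Edges inside S: C-B(d=6), C-A(d=12), B-E(d=30)
numerator = 300 * 40 * 120 * 120 = 172800000
denominator = 6 * 12 * 30 = 2160
card(S) = 172800000 / 2160 = 80000

80000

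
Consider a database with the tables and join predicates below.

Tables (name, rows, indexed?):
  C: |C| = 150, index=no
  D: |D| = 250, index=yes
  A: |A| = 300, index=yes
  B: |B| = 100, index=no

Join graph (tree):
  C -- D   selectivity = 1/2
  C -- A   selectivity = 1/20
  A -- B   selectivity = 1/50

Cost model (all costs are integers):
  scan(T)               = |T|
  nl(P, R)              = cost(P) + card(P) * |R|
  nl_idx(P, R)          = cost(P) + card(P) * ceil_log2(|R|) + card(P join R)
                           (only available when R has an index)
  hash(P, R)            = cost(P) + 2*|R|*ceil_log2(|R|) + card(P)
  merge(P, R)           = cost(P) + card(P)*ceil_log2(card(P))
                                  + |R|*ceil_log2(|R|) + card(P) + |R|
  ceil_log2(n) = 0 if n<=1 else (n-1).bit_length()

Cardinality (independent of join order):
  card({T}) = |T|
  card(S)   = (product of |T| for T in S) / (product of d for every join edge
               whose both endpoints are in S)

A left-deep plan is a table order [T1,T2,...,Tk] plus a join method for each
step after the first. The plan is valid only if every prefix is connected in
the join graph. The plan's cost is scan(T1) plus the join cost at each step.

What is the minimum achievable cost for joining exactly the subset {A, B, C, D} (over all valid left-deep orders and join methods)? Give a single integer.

13100

Selinger DP over subsets of {A,B,C,D}:
  {C}: scan cost=150, card=150
  {D}: scan cost=250, card=250
  {A}: scan cost=300, card=300
  {B}: scan cost=100, card=100
  {CD}: card=18750; try (C,hash)→2900, (D,merge)→3750, (C,merge)→3850, (D,hash)→4300, (D,nl_idx)→20100, (D,nl)→37650 …(+1); best=2900 via (C,hash)
  {AC}: card=2250; try (C,hash)→3000, (A,nl_idx)→3750, (A,merge)→4500, (C,merge)→4650, (A,hash)→5700, (A,nl)→45150 …(+1); best=3000 via (C,hash)
  {AB}: card=600; try (A,nl_idx)→1600, (B,hash)→2000, (A,merge)→3900, (B,merge)→4100, (A,hash)→5600, (A,nl)→30100 …(+1); best=1600 via (A,nl_idx)
  {ACD}: card=281250; try (D,hash)→9250, (A,hash)→27050, (D,merge)→34500, (D,nl_idx)→302250, (A,merge)→305900, (A,nl_idx)→452900 …(+2); best=9250 via (D,hash)
  {ABC}: card=4500; try (C,hash)→4600, (B,hash)→6650, (C,merge)→9550, (B,merge)→33050, (C,nl)→91600, (B,nl)→228000; best=4600 via (C,hash)
  {ABCD}: card=562500; try (D,hash)→13100, (D,merge)→69850, (B,hash)→291900, (D,nl_idx)→603100, (D,nl)→1129600, (B,merge)→5635050 …(+1); best=13100 via (D,hash)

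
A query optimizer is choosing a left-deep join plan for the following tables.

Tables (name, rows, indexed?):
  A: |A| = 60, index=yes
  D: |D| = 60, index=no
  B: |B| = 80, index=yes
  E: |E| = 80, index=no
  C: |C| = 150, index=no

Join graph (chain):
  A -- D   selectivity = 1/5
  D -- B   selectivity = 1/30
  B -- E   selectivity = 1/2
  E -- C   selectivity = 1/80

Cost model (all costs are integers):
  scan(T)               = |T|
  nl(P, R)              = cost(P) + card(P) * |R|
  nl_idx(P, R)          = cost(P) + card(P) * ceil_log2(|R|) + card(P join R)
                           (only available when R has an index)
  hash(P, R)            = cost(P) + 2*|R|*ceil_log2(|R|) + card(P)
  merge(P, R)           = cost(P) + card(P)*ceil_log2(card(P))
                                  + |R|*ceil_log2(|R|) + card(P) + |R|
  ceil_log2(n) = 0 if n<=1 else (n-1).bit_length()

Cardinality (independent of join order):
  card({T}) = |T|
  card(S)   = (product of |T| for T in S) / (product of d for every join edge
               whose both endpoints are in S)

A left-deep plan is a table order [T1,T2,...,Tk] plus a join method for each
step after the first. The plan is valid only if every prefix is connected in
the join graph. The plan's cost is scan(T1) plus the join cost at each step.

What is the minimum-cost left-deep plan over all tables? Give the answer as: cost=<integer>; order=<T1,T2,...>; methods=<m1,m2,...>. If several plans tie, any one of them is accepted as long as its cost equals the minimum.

Selinger DP (subsets sized 1..n):
  {A}: scan cost=60, card=60
  {D}: scan cost=60, card=60
  {B}: scan cost=80, card=80
  {E}: scan cost=80, card=80
  {C}: scan cost=150, card=150
  {AD}: card=720; try (D,hash)→840, (A,hash)→840, (D,merge)→900, (A,merge)→900, (A,nl_idx)→1140, (D,nl)→3660 …(+1); best=840 via (D,hash)
  {BD}: card=160; try (B,nl_idx)→640, (D,hash)→880, (B,merge)→1120, (D,merge)→1140, (B,hash)→1240, (B,nl)→4860 …(+1); best=640 via (B,nl_idx)
  {BE}: card=3200; try (E,hash)→1280, (B,hash)→1280, (E,merge)→1360, (B,merge)→1360, (B,nl_idx)→3840, (E,nl)→6480 …(+1); best=1280 via (E,hash)
  {CE}: card=150; try (E,hash)→1420, (C,merge)→2070, (E,merge)→2140, (C,hash)→2560, (C,nl)→12080, (E,nl)→12150; best=1420 via (E,hash)
  {ABD}: card=1920; try (A,hash)→1520, (A,merge)→2500, (B,hash)→2680, (A,nl_idx)→3520, (B,nl_idx)→7800, (B,merge)→9400 …(+2); best=1520 via (A,hash)
  {BDE}: card=6400; try (E,hash)→1920, (E,merge)→2720, (D,hash)→5200, (E,nl)→13440, (D,merge)→43300, (D,nl)→193280; best=1920 via (E,hash)
  {BCE}: card=6000; try (B,hash)→2690, (B,merge)→3410, (C,hash)→6880, (B,nl_idx)→8470, (B,nl)→13420, (C,merge)→44230 …(+1); best=2690 via (B,hash)
  {ABDE}: card=76800; try (E,hash)→4560, (A,hash)→9040, (E,merge)→25200, (A,merge)→91940, (A,nl_idx)→117120, (E,nl)→155120 …(+1); best=4560 via (E,hash)
  {BCDE}: card=12000; try (D,hash)→9410, (C,hash)→10720, (D,merge)→87110, (C,merge)→92870, (D,nl)→362690, (C,nl)→961920; best=9410 via (D,hash)
  {ABCDE}: card=144000; try (A,hash)→22130, (C,hash)→83760, (A,merge)→189830, (A,nl_idx)→225410, (A,nl)→729410, (C,merge)→1388310 …(+1); best=22130 via (A,hash)

cost=22130; order=C,E,B,D,A; methods=hash,hash,hash,hash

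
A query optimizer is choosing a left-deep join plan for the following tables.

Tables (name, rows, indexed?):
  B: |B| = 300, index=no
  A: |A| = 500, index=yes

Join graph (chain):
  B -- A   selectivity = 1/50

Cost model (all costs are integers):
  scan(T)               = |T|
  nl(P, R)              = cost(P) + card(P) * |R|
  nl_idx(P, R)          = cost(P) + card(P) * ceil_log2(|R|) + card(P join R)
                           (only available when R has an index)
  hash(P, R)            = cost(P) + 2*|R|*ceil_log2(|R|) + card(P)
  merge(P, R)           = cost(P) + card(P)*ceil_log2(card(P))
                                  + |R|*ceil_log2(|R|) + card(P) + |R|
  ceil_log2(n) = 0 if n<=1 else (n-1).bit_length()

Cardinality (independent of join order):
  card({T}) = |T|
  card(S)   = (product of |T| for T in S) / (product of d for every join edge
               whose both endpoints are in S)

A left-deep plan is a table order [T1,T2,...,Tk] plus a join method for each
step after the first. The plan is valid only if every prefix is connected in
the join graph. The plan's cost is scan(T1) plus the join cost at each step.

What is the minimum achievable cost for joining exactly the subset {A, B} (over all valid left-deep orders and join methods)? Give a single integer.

6000

Selinger DP over subsets of {A,B}:
  {B}: scan cost=300, card=300
  {A}: scan cost=500, card=500
  {AB}: card=3000; try (A,nl_idx)→6000, (B,hash)→6400, (A,merge)→8300, (B,merge)→8500, (A,hash)→9600, (A,nl)→150300 …(+1); best=6000 via (A,nl_idx)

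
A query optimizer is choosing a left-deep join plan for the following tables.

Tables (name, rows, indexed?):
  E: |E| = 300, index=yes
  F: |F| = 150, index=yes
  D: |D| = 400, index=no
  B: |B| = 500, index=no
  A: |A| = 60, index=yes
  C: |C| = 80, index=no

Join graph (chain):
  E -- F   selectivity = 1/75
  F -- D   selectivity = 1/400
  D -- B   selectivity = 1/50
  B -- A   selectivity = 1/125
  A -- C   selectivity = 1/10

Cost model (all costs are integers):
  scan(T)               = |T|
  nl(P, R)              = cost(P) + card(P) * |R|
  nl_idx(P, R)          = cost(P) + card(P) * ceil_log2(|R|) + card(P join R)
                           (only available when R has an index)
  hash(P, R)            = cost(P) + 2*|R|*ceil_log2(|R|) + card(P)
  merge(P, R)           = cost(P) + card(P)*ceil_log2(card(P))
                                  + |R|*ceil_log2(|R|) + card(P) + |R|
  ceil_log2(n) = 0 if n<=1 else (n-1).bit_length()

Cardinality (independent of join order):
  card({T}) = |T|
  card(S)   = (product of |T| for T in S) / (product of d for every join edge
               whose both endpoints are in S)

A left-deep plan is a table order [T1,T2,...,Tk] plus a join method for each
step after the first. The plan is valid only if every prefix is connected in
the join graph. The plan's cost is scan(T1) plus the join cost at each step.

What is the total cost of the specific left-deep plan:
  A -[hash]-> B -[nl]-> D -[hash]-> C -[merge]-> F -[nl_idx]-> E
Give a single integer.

step 1: scan A: cost=60, card=60
step 2: join B via hash
    card(P join B) = 60*500/(125) = 240
    cost = 60 + 2*500*9 + 60 = 9120
step 3: join D via nl
    card(P join D) = 240*400/(50) = 1920
    cost = 9120 + 240*400 = 105120
step 4: join C via hash
    card(P join C) = 1920*80/(10) = 15360
    cost = 105120 + 2*80*7 + 1920 = 108160
step 5: join F via merge
    card(P join F) = 15360*150/(400) = 5760
    cost = 108160 + 15360*14 + 150*8 + 15360 + 150 = 339910
step 6: join E via nl_idx
    card(P join E) = 5760*300/(75) = 23040
    cost = 339910 + 5760*9 + 23040 = 414790

414790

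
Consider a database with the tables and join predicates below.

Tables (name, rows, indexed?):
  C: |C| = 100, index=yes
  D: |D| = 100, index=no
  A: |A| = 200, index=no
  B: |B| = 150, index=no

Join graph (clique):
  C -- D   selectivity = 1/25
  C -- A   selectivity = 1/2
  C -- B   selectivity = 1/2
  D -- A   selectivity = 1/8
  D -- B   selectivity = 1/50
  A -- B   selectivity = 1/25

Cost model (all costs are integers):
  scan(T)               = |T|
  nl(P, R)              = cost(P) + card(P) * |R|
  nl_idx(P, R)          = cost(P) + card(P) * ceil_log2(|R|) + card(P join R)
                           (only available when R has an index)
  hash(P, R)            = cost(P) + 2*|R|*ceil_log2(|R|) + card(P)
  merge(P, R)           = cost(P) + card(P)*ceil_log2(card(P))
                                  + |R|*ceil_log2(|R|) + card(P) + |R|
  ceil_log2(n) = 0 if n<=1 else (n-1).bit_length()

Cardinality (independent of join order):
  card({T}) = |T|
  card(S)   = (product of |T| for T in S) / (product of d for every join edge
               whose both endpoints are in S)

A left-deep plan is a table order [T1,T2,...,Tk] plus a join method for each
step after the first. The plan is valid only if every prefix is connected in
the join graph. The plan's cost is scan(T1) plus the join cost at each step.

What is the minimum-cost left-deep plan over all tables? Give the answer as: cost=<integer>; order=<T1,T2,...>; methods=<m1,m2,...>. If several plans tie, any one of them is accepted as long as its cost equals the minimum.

Selinger DP (subsets sized 1..n):
  {C}: scan cost=100, card=100
  {D}: scan cost=100, card=100
  {A}: scan cost=200, card=200
  {B}: scan cost=150, card=150
  {CD}: card=400; try (C,nl_idx)→1200, (D,hash)→1600, (C,hash)→1600, (D,merge)→1700, (C,merge)→1700, (D,nl)→10100 …(+1); best=1200 via (C,nl_idx)
  {AC}: card=10000; try (C,hash)→1800, (A,merge)→2700, (C,merge)→2800, (A,hash)→3400, (C,nl_idx)→11600, (A,nl)→20100 …(+1); best=1800 via (C,hash)
  {BC}: card=7500; try (C,hash)→1700, (B,merge)→2250, (C,merge)→2300, (B,hash)→2600, (C,nl_idx)→8700, (B,nl)→15100 …(+1); best=1700 via (C,hash)
  {AD}: card=2500; try (D,hash)→1800, (A,merge)→2700, (D,merge)→2800, (A,hash)→3400, (A,nl)→20100, (D,nl)→20200; best=1800 via (D,hash)
  {BD}: card=300; try (D,hash)→1700, (B,merge)→2250, (D,merge)→2300, (B,hash)→2600, (B,nl)→15100, (D,nl)→15150; best=1700 via (D,hash)
  {AB}: card=1200; try (B,hash)→2800, (A,merge)→3300, (B,merge)→3350, (A,hash)→3500, (A,nl)→30150, (B,nl)→30200; best=2800 via (B,hash)
  {ACD}: card=5000; try (A,hash)→4800, (C,hash)→5700, (A,merge)→7000, (D,hash)→13200, (C,nl_idx)→24300, (C,merge)→35100 …(+4); best=4800 via (A,hash)
  {BCD}: card=600; try (C,hash)→3400, (B,hash)→4000, (C,nl_idx)→4400, (C,merge)→5500, (B,merge)→6550, (D,hash)→10600 …(+4); best=3400 via (C,hash)
  {ABC}: card=30000; try (C,hash)→5400, (A,hash)→12400, (B,hash)→14200, (C,merge)→18000, (C,nl_idx)→41200, (A,merge)→108500 …(+4); best=5400 via (C,hash)
  {ABD}: card=300; try (A,hash)→5200, (D,hash)→5400, (A,merge)→6500, (B,hash)→6700, (D,merge)→18000, (B,merge)→35650 …(+3); best=5200 via (A,hash)
  {ABCD}: card=300; try (C,hash)→6900, (A,hash)→7200, (C,nl_idx)→7600, (C,merge)→9000, (A,merge)→11800, (B,hash)→12200 …(+7); best=6900 via (C,hash)

cost=6900; order=B,D,A,C; methods=hash,hash,hash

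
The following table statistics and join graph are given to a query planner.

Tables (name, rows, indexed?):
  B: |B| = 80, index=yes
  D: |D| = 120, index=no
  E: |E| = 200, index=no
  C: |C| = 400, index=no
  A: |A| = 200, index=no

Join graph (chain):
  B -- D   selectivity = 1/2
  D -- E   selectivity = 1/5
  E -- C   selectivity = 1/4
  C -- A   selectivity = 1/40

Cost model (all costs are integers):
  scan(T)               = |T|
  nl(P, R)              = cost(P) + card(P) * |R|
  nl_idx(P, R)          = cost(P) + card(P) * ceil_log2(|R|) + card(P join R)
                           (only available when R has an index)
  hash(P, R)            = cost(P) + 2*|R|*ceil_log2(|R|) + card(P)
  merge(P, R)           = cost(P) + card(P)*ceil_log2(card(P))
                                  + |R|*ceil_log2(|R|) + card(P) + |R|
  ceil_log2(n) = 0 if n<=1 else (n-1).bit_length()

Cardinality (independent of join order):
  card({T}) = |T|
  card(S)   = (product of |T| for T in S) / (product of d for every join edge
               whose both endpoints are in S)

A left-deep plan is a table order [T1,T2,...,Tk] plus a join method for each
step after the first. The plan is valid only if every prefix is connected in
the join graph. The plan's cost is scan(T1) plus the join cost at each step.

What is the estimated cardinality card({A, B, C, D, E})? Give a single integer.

Tables in S: A(200), B(80), C(400), D(120), E(200)
Edges inside S: B-D(d=2), D-E(d=5), E-C(d=4), C-A(d=40)
numerator = 200 * 80 * 400 * 120 * 200 = 153600000000
denominator = 2 * 5 * 4 * 40 = 1600
card(S) = 153600000000 / 1600 = 96000000

96000000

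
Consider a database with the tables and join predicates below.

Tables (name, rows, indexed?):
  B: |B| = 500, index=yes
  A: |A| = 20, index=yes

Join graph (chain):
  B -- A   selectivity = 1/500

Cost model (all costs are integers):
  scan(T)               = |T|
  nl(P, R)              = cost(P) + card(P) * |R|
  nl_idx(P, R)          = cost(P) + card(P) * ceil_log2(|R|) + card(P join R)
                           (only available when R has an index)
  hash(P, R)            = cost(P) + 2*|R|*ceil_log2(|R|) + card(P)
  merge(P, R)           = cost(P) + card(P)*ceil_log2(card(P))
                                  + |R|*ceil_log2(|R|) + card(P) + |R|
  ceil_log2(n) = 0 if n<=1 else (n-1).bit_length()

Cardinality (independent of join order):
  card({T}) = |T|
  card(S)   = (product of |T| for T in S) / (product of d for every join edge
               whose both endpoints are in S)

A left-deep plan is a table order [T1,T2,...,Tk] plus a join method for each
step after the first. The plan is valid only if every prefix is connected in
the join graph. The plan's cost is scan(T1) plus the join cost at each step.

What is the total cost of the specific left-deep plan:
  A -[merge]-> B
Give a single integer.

5140

step 1: scan A: cost=20, card=20
step 2: join B via merge
    card(P join B) = 20*500/(500) = 20
    cost = 20 + 20*5 + 500*9 + 20 + 500 = 5140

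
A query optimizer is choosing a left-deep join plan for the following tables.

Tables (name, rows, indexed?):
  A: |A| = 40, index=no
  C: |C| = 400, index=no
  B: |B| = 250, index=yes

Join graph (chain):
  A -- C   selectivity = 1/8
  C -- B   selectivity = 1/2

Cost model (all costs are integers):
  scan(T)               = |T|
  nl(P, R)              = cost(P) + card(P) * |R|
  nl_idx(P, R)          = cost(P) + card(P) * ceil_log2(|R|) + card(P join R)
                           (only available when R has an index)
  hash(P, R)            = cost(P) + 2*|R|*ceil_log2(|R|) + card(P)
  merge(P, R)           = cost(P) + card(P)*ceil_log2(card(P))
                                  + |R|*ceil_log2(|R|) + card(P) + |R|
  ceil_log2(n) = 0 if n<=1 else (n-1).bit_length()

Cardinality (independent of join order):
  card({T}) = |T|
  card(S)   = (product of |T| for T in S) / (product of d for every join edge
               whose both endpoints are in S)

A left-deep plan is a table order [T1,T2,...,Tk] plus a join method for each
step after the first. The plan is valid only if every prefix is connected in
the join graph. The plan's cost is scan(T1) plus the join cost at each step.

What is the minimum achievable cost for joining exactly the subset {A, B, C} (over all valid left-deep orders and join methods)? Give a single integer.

7280

Selinger DP over subsets of {A,B,C}:
  {A}: scan cost=40, card=40
  {C}: scan cost=400, card=400
  {B}: scan cost=250, card=250
  {AC}: card=2000; try (A,hash)→1280, (C,merge)→4320, (A,merge)→4680, (C,hash)→7280, (C,nl)→16040, (A,nl)→16400; best=1280 via (A,hash)
  {BC}: card=50000; try (B,hash)→4800, (C,merge)→6500, (B,merge)→6650, (C,hash)→7700, (B,nl_idx)→53600, (C,nl)→100250 …(+1); best=4800 via (B,hash)
  {ABC}: card=250000; try (B,hash)→7280, (B,merge)→27530, (A,hash)→55280, (B,nl_idx)→267280, (B,nl)→501280, (A,merge)→855080 …(+1); best=7280 via (B,hash)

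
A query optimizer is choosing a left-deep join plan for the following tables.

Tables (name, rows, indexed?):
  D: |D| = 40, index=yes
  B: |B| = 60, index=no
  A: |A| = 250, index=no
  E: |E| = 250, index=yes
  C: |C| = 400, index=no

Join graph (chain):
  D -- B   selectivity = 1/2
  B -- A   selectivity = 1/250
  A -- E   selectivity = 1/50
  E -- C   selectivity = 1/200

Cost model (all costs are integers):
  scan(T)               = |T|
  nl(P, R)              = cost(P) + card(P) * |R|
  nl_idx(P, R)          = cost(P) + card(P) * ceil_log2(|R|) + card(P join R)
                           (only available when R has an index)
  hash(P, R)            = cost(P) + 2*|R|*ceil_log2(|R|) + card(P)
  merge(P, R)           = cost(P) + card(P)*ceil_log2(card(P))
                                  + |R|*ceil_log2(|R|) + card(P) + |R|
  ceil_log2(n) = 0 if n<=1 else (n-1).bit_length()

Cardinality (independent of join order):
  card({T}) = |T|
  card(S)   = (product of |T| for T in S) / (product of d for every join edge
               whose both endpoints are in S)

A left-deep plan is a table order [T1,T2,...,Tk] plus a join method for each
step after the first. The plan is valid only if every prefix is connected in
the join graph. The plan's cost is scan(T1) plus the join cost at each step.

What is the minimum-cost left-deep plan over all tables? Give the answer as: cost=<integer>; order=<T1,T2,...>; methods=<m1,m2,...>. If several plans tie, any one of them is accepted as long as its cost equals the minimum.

cost=10080; order=A,B,E,C,D; methods=hash,nl_idx,merge,hash

Selinger DP (subsets sized 1..n):
  {D}: scan cost=40, card=40
  {B}: scan cost=60, card=60
  {A}: scan cost=250, card=250
  {E}: scan cost=250, card=250
  {C}: scan cost=400, card=400
  {BD}: card=1200; try (D,hash)→600, (B,merge)→740, (D,merge)→760, (B,hash)→800, (D,nl_idx)→1620, (B,nl)→2440 …(+1); best=600 via (D,hash)
  {AB}: card=60; try (B,hash)→1220, (A,merge)→2730, (B,merge)→2920, (A,hash)→4120, (A,nl)→15060, (B,nl)→15250; best=1220 via (B,hash)
  {AE}: card=1250; try (E,nl_idx)→3500, (E,hash)→4500, (A,hash)→4500, (E,merge)→4750, (A,merge)→4750, (E,nl)→62750 …(+1); best=3500 via (E,nl_idx)
  {CE}: card=500; try (E,nl_idx)→4100, (E,hash)→4800, (C,merge)→6500, (E,merge)→6650, (C,hash)→7700, (C,nl)→100250 …(+1); best=4100 via (E,nl_idx)
  {ABD}: card=1200; try (D,hash)→1760, (D,merge)→1920, (D,nl_idx)→2780, (D,nl)→3620, (A,hash)→5800, (A,merge)→17250 …(+1); best=1760 via (D,hash)
  {ABE}: card=300; try (E,nl_idx)→2000, (E,merge)→3890, (E,hash)→5280, (B,hash)→5470, (E,nl)→16220, (B,merge)→18920 …(+1); best=2000 via (E,nl_idx)
  {ACE}: card=2500; try (A,hash)→8600, (A,merge)→11350, (C,hash)→11950, (C,merge)→22500, (A,nl)→129100, (C,nl)→503500; best=8600 via (A,hash)
  {ABDE}: card=6000; try (D,hash)→2780, (D,merge)→5280, (E,hash)→6960, (D,nl_idx)→9800, (D,nl)→14000, (E,nl_idx)→17360 …(+2); best=2780 via (D,hash)
  {ABCE}: card=600; try (C,merge)→9000, (C,hash)→9500, (B,hash)→11820, (B,merge)→41520, (C,nl)→122000, (B,nl)→158600; best=9000 via (C,merge)
  {ABCDE}: card=12000; try (D,hash)→10080, (D,merge)→15880, (C,hash)→15980, (D,nl_idx)→24600, (D,nl)→33000, (C,merge)→90780 …(+1); best=10080 via (D,hash)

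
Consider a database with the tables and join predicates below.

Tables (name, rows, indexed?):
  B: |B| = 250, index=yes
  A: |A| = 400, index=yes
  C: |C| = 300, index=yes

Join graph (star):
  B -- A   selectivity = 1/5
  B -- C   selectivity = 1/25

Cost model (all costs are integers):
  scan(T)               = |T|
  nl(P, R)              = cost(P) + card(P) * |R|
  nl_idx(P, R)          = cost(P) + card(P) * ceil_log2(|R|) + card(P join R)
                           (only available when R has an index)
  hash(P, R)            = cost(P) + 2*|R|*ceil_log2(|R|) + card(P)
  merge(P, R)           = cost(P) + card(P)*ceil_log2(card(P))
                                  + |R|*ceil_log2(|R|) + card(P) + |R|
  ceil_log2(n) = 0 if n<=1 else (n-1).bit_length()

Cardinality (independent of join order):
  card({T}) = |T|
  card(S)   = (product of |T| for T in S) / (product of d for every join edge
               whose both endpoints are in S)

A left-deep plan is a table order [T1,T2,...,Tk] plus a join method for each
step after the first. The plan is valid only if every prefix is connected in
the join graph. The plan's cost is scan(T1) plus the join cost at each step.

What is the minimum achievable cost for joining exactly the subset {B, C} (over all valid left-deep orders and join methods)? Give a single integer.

4600

Selinger DP over subsets of {B,C}:
  {B}: scan cost=250, card=250
  {C}: scan cost=300, card=300
  {BC}: card=3000; try (B,hash)→4600, (C,merge)→5500, (C,nl_idx)→5500, (B,merge)→5550, (B,nl_idx)→5700, (C,hash)→5900 …(+2); best=4600 via (B,hash)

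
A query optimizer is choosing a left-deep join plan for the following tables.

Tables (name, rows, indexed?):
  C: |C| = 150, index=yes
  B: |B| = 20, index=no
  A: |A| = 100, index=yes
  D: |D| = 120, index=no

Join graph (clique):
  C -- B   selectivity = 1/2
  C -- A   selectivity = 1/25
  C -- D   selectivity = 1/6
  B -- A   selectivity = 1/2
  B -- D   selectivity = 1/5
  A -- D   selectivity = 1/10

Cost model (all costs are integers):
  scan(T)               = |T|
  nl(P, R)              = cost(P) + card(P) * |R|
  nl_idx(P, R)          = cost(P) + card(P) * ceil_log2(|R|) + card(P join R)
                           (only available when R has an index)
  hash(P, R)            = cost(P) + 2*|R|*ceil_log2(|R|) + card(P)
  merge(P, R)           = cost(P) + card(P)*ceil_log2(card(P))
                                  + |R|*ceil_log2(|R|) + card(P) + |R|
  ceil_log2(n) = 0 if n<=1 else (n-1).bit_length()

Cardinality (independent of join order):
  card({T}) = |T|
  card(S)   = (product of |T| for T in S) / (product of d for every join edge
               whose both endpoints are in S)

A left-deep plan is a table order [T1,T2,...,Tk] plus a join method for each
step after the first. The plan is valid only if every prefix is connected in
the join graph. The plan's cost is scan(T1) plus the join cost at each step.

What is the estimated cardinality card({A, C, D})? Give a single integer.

Tables in S: A(100), C(150), D(120)
Edges inside S: C-A(d=25), C-D(d=6), A-D(d=10)
numerator = 100 * 150 * 120 = 1800000
denominator = 25 * 6 * 10 = 1500
card(S) = 1800000 / 1500 = 1200

1200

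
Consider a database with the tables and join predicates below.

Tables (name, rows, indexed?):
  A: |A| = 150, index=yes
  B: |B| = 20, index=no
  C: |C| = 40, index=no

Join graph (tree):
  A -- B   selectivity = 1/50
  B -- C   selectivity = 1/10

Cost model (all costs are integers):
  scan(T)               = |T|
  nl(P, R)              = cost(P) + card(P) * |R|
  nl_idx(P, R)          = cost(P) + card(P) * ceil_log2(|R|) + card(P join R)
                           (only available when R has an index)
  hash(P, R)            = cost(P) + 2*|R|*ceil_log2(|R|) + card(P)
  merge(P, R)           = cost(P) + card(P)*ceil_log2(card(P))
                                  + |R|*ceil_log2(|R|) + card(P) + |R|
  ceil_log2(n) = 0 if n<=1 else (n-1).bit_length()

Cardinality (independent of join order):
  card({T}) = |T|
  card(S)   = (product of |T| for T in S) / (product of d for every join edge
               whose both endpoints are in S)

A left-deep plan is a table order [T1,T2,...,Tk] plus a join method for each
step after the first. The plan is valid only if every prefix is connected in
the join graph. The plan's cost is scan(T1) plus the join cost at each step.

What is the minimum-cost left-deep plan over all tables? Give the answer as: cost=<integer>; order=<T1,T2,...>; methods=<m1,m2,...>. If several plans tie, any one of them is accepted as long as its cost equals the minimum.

Selinger DP (subsets sized 1..n):
  {A}: scan cost=150, card=150
  {B}: scan cost=20, card=20
  {C}: scan cost=40, card=40
  {AB}: card=60; try (A,nl_idx)→240, (B,hash)→500, (A,merge)→1490, (B,merge)→1620, (A,hash)→2440, (A,nl)→3020 …(+1); best=240 via (A,nl_idx)
  {BC}: card=80; try (B,hash)→280, (C,merge)→420, (B,merge)→440, (C,hash)→520, (C,nl)→820, (B,nl)→840; best=280 via (B,hash)
  {ABC}: card=240; try (C,hash)→780, (C,merge)→940, (A,nl_idx)→1160, (A,merge)→2270, (C,nl)→2640, (A,hash)→2760 …(+1); best=780 via (C,hash)

cost=780; order=B,A,C; methods=nl_idx,hash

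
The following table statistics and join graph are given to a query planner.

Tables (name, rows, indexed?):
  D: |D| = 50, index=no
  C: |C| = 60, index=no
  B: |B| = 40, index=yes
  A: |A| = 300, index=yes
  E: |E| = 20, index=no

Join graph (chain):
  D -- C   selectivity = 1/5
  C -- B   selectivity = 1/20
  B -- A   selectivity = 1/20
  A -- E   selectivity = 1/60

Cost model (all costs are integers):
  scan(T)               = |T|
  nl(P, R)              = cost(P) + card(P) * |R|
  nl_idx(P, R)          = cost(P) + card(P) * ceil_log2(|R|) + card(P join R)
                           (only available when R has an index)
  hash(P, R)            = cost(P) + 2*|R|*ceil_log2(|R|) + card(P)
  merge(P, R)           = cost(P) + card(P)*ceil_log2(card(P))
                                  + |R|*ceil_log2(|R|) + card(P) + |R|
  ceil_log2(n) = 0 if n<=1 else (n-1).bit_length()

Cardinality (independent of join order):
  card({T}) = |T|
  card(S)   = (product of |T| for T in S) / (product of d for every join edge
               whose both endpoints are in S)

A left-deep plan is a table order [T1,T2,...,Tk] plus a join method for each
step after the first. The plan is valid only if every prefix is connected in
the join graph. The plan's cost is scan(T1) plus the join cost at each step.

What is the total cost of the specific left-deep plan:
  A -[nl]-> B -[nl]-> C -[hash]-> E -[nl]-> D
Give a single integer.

80300

step 1: scan A: cost=300, card=300
step 2: join B via nl
    card(P join B) = 300*40/(20) = 600
    cost = 300 + 300*40 = 12300
step 3: join C via nl
    card(P join C) = 600*60/(20) = 1800
    cost = 12300 + 600*60 = 48300
step 4: join E via hash
    card(P join E) = 1800*20/(60) = 600
    cost = 48300 + 2*20*5 + 1800 = 50300
step 5: join D via nl
    card(P join D) = 600*50/(5) = 6000
    cost = 50300 + 600*50 = 80300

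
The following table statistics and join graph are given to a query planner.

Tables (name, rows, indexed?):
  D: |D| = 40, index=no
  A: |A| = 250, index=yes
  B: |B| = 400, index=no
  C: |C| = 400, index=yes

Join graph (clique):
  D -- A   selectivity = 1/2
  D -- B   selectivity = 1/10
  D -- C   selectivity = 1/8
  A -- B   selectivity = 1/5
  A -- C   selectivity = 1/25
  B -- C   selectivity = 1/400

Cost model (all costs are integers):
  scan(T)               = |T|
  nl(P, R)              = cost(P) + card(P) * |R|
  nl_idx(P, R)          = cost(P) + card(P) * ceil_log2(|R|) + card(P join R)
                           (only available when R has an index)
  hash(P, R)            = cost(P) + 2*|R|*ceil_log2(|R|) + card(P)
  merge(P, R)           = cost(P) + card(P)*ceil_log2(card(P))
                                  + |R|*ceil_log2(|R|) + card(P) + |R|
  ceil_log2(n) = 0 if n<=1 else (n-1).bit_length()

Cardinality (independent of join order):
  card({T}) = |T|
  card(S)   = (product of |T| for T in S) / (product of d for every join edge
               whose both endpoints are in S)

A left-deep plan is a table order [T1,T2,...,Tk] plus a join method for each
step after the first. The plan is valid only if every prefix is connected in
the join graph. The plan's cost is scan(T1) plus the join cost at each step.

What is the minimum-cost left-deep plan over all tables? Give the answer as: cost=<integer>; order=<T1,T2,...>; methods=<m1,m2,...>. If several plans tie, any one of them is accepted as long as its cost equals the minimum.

cost=7080; order=B,C,D,A; methods=nl_idx,hash,nl_idx

Selinger DP (subsets sized 1..n):
  {D}: scan cost=40, card=40
  {A}: scan cost=250, card=250
  {B}: scan cost=400, card=400
  {C}: scan cost=400, card=400
  {AD}: card=5000; try (D,hash)→980, (A,merge)→2570, (D,merge)→2780, (A,hash)→4080, (A,nl_idx)→5360, (A,nl)→10040 …(+1); best=980 via (D,hash)
  {BD}: card=1600; try (D,hash)→1280, (B,merge)→4320, (D,merge)→4680, (B,hash)→7280, (B,nl)→16040, (D,nl)→16400; best=1280 via (D,hash)
  {CD}: card=2000; try (D,hash)→1280, (C,nl_idx)→2400, (C,merge)→4320, (D,merge)→4680, (C,hash)→7280, (C,nl)→16040 …(+1); best=1280 via (D,hash)
  {AB}: card=20000; try (A,hash)→4800, (B,merge)→6500, (A,merge)→6650, (B,hash)→7700, (A,nl_idx)→23600, (B,nl)→100250 …(+1); best=4800 via (A,hash)
  {AC}: card=4000; try (A,hash)→4800, (C,merge)→6500, (C,nl_idx)→6500, (A,merge)→6650, (A,nl_idx)→7600, (C,hash)→7700 …(+2); best=4800 via (A,hash)
  {BC}: card=400; try (C,nl_idx)→4400, (C,hash)→8000, (B,hash)→8000, (C,merge)→8400, (B,merge)→8400, (C,nl)→160400 …(+1); best=4400 via (C,nl_idx)
  {ABD}: card=40000; try (A,hash)→6880, (B,hash)→13180, (A,merge)→22730, (D,hash)→25280, (A,nl_idx)→54080, (B,merge)→74980 …(+4); best=6880 via (A,hash)
  {ACD}: card=10000; try (A,hash)→7280, (D,hash)→9280, (C,hash)→13180, (A,nl_idx)→27280, (A,merge)→27530, (C,nl_idx)→55980 …(+5); best=7280 via (A,hash)
  {BCD}: card=200; try (D,hash)→5280, (D,merge)→8680, (C,hash)→10080, (B,hash)→10480, (C,nl_idx)→15880, (D,nl)→20400 …(+4); best=5280 via (D,hash)
  {ABC}: card=800; try (A,nl_idx)→8400, (A,hash)→8800, (A,merge)→10650, (B,hash)→16000, (C,hash)→32000, (B,merge)→60800 …(+5); best=8400 via (A,nl_idx)
  {ABCD}: card=200; try (A,nl_idx)→7080, (A,merge)→9330, (A,hash)→9480, (D,hash)→9680, (D,merge)→17480, (B,hash)→24480 …(+8); best=7080 via (A,nl_idx)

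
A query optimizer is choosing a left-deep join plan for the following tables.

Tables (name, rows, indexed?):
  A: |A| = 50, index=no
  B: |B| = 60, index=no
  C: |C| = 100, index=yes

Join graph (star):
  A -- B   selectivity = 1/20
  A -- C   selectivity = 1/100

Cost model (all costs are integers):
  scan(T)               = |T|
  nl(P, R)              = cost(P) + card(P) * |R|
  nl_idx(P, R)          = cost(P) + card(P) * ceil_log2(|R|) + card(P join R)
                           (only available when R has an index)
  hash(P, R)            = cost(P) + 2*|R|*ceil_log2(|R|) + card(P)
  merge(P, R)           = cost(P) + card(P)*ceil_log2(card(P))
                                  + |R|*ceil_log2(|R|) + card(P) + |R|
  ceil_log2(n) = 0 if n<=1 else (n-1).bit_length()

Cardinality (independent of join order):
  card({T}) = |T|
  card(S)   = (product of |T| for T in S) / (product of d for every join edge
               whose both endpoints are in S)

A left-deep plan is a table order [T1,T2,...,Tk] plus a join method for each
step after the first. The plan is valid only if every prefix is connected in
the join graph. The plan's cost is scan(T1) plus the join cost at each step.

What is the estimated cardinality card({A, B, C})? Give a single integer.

Tables in S: A(50), B(60), C(100)
Edges inside S: A-B(d=20), A-C(d=100)
numerator = 50 * 60 * 100 = 300000
denominator = 20 * 100 = 2000
card(S) = 300000 / 2000 = 150

150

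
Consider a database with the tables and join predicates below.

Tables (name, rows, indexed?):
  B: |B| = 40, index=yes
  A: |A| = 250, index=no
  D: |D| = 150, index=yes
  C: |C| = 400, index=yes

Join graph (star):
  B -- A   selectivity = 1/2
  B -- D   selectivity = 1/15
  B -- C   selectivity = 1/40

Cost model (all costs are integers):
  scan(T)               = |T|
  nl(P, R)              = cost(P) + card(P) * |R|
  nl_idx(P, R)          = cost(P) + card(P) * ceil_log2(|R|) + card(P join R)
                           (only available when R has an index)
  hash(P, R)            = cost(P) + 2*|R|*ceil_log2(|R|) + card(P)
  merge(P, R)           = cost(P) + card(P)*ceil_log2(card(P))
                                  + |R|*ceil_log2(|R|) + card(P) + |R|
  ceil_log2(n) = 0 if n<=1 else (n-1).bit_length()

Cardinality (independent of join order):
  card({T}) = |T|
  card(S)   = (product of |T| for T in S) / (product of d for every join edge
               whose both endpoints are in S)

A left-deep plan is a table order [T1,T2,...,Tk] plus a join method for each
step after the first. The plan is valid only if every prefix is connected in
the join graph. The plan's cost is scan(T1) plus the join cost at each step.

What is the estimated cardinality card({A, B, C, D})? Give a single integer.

Tables in S: A(250), B(40), C(400), D(150)
Edges inside S: B-A(d=2), B-D(d=15), B-C(d=40)
numerator = 250 * 40 * 400 * 150 = 600000000
denominator = 2 * 15 * 40 = 1200
card(S) = 600000000 / 1200 = 500000

500000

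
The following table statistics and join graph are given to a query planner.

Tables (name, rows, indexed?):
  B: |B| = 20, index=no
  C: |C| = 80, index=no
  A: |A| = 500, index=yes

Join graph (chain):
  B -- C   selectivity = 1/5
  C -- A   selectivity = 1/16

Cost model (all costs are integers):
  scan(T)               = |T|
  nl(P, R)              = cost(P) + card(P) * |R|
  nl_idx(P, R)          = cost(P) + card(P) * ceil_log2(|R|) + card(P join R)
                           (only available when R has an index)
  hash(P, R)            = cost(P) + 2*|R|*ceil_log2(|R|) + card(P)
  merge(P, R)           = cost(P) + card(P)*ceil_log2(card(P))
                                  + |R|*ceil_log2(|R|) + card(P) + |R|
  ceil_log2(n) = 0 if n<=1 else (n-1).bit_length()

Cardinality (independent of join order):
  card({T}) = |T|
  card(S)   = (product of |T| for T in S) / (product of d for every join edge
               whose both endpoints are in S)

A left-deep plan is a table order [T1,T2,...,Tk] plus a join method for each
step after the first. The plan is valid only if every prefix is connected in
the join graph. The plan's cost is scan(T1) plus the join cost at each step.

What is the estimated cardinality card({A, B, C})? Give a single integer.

Tables in S: A(500), B(20), C(80)
Edges inside S: B-C(d=5), C-A(d=16)
numerator = 500 * 20 * 80 = 800000
denominator = 5 * 16 = 80
card(S) = 800000 / 80 = 10000

10000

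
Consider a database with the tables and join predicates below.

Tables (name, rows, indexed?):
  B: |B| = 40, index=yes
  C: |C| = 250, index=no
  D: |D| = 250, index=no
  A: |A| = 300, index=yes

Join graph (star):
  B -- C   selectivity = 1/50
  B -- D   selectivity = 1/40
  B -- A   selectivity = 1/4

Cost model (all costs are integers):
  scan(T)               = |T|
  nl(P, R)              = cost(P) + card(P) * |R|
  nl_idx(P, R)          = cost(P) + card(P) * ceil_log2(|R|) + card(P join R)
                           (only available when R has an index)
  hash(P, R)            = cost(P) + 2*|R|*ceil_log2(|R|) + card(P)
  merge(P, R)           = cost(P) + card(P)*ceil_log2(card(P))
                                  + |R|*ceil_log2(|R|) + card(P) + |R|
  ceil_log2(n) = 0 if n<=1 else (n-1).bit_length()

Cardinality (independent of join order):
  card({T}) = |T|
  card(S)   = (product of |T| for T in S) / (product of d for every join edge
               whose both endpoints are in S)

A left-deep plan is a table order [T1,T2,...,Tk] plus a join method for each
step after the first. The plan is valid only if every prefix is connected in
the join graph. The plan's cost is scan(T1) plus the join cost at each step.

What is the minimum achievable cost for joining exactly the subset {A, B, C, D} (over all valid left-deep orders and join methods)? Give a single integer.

Selinger DP over subsets of {A,B,C,D}:
  {B}: scan cost=40, card=40
  {C}: scan cost=250, card=250
  {D}: scan cost=250, card=250
  {A}: scan cost=300, card=300
  {BC}: card=200; try (B,hash)→980, (B,nl_idx)→1950, (C,merge)→2570, (B,merge)→2780, (C,hash)→4080, (C,nl)→10040 …(+1); best=980 via (B,hash)
  {BD}: card=250; try (B,hash)→980, (B,nl_idx)→2000, (D,merge)→2570, (B,merge)→2780, (D,hash)→4080, (D,nl)→10040 …(+1); best=980 via (B,hash)
  {AB}: card=3000; try (B,hash)→1080, (A,merge)→3320, (A,nl_idx)→3400, (B,merge)→3580, (B,nl_idx)→5100, (A,hash)→5480 …(+2); best=1080 via (B,hash)
  {BCD}: card=1250; try (D,merge)→5030, (D,hash)→5180, (C,hash)→5230, (C,merge)→5480, (D,nl)→50980, (C,nl)→63480; best=5030 via (D,merge)
  {ABC}: card=15000; try (A,merge)→5780, (A,hash)→6580, (C,hash)→8080, (A,nl_idx)→17780, (C,merge)→42330, (A,nl)→60980 …(+1); best=5780 via (A,merge)
  {ABD}: card=18750; try (A,merge)→6230, (A,hash)→6630, (D,hash)→8080, (A,nl_idx)→21980, (D,merge)→42330, (A,nl)→75980 …(+1); best=6230 via (A,merge)
  {ABCD}: card=93750; try (A,hash)→11680, (A,merge)→23030, (D,hash)→24780, (C,hash)→28980, (A,nl_idx)→110030, (D,merge)→233030 …(+4); best=11680 via (A,hash)

11680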